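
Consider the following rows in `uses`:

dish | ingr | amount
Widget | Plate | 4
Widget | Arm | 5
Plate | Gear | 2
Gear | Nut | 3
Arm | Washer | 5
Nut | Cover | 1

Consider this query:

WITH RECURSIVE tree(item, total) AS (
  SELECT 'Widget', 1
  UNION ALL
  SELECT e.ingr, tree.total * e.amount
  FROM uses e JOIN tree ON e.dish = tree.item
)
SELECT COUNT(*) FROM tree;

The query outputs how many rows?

Base: (Widget, total=1).
Iteration 1: components of {Widget} -> Arm = 1*5 = 5, Plate = 1*4 = 4.
Iteration 2: components of {Arm,Plate} -> Gear = 4*2 = 8, Washer = 5*5 = 25.
Iteration 3: components of {Gear,Washer} -> Nut = 8*3 = 24.
Iteration 4: components of {Nut} -> Cover = 24*1 = 24.
Iteration 5: no further components; recursion stops.
Total rows emitted: 7.

7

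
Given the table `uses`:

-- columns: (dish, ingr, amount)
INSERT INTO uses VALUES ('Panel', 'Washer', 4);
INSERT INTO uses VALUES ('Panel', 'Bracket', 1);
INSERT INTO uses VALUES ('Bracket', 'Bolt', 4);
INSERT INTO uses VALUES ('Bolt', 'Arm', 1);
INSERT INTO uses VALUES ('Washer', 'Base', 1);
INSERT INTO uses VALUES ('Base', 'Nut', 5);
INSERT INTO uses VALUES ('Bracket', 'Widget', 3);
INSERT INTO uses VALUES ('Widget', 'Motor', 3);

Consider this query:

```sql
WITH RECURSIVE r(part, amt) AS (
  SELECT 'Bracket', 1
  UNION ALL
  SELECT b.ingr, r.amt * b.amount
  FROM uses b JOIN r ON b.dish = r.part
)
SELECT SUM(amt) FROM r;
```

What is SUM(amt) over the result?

21

Base: (Bracket, amt=1).
Iteration 1: components of {Bracket} -> Bolt = 1*4 = 4, Widget = 1*3 = 3.
Iteration 2: components of {Bolt,Widget} -> Arm = 4*1 = 4, Motor = 3*3 = 9.
Iteration 3: no further components; recursion stops.
SUM(amt) = 1 + 4 + 3 + 4 + 9 = 21.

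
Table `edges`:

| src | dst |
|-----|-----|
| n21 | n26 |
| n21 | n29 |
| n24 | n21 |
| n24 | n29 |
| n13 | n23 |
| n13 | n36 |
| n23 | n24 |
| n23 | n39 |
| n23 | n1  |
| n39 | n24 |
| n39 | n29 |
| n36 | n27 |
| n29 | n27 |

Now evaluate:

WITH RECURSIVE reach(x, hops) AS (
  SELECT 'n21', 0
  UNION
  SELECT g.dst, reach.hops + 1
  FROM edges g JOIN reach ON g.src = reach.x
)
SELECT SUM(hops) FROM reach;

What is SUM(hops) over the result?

4

Base: (n21, hops=0).
Iteration 1: edges from {n21} -> (n26, hops=1), (n29, hops=1).
Iteration 2: edges from {n26,n29} -> (n27, hops=2).
Iteration 3: no outgoing edges from {n27}; recursion stops.
SUM(hops) = 0 + 1 + 1 + 2 = 4.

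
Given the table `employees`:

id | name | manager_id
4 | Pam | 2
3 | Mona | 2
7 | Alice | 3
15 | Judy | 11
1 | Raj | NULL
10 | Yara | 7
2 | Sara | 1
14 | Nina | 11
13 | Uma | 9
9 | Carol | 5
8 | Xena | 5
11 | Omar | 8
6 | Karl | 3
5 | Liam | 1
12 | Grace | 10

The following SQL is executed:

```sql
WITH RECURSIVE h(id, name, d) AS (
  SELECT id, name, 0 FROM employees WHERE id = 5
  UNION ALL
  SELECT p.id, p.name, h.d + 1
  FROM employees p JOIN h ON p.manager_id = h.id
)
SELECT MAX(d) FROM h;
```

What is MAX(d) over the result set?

Base: id=5 (Liam) at d 0.
Iteration 1: rows with manager_id in {5} -> Xena (id 8, d 1), Carol (id 9, d 1).
Iteration 2: rows with manager_id in {8,9} -> Omar (id 11, d 2), Uma (id 13, d 2).
Iteration 3: rows with manager_id in {11,13} -> Nina (id 14, d 3), Judy (id 15, d 3).
Iteration 4: no rows with manager_id in {14,15}; recursion stops.
d values: 0, 1, 1, 2, 2, 3, 3; the maximum is 3.

3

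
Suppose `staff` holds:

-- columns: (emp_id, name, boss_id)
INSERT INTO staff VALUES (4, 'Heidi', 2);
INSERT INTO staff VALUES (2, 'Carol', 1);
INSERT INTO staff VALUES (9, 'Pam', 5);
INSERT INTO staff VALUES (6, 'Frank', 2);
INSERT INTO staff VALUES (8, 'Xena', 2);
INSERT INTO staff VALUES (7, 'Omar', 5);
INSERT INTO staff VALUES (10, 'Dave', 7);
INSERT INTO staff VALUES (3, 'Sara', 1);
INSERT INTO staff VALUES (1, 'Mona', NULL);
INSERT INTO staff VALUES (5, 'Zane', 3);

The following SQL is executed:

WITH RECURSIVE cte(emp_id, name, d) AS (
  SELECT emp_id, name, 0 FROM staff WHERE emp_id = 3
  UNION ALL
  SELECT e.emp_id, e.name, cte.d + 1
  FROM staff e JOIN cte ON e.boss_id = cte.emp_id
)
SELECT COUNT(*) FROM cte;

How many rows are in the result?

Base: emp_id=3 (Sara) at d 0.
Iteration 1: rows with boss_id in {3} -> Zane (id 5, d 1).
Iteration 2: rows with boss_id in {5} -> Omar (id 7, d 2), Pam (id 9, d 2).
Iteration 3: rows with boss_id in {7,9} -> Dave (id 10, d 3).
Iteration 4: no rows with boss_id in {10}; recursion stops.
Total rows emitted: 5.

5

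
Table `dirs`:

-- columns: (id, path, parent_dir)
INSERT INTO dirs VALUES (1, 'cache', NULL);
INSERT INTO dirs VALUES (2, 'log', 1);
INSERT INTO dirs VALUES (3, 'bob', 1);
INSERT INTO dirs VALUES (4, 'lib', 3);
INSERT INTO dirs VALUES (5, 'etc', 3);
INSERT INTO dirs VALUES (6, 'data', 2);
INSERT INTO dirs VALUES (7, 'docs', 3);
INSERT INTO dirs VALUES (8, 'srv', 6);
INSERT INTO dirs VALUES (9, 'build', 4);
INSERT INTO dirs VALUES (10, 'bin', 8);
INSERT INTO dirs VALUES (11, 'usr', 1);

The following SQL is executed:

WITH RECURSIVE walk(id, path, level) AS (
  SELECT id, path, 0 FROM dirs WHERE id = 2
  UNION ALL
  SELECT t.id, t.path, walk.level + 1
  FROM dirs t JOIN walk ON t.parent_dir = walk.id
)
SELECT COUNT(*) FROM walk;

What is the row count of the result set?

4

Base: id=2 (log) at level 0.
Iteration 1: rows with parent_dir in {2} -> data (id 6, level 1).
Iteration 2: rows with parent_dir in {6} -> srv (id 8, level 2).
Iteration 3: rows with parent_dir in {8} -> bin (id 10, level 3).
Iteration 4: no rows with parent_dir in {10}; recursion stops.
Total rows emitted: 4.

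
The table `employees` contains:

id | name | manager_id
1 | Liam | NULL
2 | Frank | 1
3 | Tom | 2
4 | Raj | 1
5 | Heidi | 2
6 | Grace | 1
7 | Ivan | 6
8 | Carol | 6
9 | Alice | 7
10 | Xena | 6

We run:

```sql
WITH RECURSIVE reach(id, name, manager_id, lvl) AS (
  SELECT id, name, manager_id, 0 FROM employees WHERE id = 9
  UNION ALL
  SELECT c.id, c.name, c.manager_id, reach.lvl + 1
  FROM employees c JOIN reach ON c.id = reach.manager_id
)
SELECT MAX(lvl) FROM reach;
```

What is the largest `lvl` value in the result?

Base: id=9 (Alice), manager_id=7, lvl 0.
Iteration 1: join on id=7 -> Ivan (id 7, manager_id=6, lvl 1).
Iteration 2: join on id=6 -> Grace (id 6, manager_id=1, lvl 2).
Iteration 3: join on id=1 -> Liam (id 1, manager_id=NULL, lvl 3).
Iteration 4: manager_id is NULL; no match; recursion stops.
lvl values: 0, 1, 2, 3; the maximum is 3.

3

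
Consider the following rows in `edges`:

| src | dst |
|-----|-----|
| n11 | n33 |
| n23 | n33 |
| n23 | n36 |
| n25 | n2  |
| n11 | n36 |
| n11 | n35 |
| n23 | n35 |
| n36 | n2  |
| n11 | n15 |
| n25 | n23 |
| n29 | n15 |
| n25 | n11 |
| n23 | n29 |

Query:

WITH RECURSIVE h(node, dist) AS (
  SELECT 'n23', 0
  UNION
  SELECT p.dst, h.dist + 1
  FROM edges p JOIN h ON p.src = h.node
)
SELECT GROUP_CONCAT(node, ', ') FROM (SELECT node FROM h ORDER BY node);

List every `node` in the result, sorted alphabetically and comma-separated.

Base: (n23, dist=0).
Iteration 1: edges from {n23} -> (n29, dist=1), (n33, dist=1), (n35, dist=1), (n36, dist=1).
Iteration 2: edges from {n29,n33,n35,n36} -> (n15, dist=2), (n2, dist=2).
Iteration 3: no outgoing edges from {n15,n2}; recursion stops.

n15, n2, n23, n29, n33, n35, n36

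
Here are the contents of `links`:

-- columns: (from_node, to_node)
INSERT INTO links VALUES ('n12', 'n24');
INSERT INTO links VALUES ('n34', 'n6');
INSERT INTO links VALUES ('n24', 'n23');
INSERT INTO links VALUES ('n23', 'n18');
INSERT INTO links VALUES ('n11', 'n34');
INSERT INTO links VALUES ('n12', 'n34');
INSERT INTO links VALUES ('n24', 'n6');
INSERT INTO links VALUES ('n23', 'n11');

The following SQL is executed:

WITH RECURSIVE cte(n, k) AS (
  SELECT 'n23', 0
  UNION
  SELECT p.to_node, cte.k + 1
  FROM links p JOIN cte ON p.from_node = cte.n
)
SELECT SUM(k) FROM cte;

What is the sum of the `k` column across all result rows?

Base: (n23, k=0).
Iteration 1: edges from {n23} -> (n11, k=1), (n18, k=1).
Iteration 2: edges from {n11,n18} -> (n34, k=2).
Iteration 3: edges from {n34} -> (n6, k=3).
Iteration 4: no outgoing edges from {n6}; recursion stops.
SUM(k) = 0 + 1 + 1 + 2 + 3 = 7.

7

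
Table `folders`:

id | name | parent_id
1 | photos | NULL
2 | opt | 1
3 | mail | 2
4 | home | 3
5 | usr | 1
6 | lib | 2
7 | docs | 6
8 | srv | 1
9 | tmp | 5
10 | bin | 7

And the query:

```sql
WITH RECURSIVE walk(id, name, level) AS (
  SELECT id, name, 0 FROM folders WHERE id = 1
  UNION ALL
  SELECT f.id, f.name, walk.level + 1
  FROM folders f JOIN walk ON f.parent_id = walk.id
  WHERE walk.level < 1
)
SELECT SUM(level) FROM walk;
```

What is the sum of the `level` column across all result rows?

Base: id=1 (photos) at level 0.
Iteration 1: rows with parent_id in {1} -> opt (id 2, level 1), usr (id 5, level 1), srv (id 8, level 1).
Iteration 2: level < 1 fails for all current rows; recursion stops.
SUM(level) = 0 + 1 + 1 + 1 = 3.

3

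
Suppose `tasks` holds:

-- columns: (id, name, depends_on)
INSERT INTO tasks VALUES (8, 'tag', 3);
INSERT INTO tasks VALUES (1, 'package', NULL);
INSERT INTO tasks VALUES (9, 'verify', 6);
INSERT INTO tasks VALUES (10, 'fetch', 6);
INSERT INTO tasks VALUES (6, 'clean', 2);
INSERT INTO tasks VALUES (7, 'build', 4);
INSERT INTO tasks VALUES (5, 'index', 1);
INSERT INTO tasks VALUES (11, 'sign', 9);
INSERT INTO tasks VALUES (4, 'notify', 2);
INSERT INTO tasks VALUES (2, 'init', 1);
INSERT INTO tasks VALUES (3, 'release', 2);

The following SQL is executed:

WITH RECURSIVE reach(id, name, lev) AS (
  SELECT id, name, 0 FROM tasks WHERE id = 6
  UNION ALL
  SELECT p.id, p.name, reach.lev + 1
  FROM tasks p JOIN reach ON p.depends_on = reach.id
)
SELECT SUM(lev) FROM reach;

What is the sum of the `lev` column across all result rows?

Base: id=6 (clean) at lev 0.
Iteration 1: rows with depends_on in {6} -> verify (id 9, lev 1), fetch (id 10, lev 1).
Iteration 2: rows with depends_on in {9,10} -> sign (id 11, lev 2).
Iteration 3: no rows with depends_on in {11}; recursion stops.
SUM(lev) = 0 + 1 + 1 + 2 = 4.

4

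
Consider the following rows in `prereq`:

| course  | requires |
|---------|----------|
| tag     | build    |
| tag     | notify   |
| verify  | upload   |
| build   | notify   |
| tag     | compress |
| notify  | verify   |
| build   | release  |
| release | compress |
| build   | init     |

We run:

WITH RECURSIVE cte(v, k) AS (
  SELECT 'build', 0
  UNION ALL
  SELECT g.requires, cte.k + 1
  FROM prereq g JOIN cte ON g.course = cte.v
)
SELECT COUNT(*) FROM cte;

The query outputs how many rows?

7

Base: (build, k=0).
Iteration 1: edges from {build} -> (init, k=1), (notify, k=1), (release, k=1).
Iteration 2: edges from {init,notify,release} -> (compress, k=2), (verify, k=2).
Iteration 3: edges from {compress,verify} -> (upload, k=3).
Iteration 4: no outgoing edges from {upload}; recursion stops.
Total rows emitted: 7.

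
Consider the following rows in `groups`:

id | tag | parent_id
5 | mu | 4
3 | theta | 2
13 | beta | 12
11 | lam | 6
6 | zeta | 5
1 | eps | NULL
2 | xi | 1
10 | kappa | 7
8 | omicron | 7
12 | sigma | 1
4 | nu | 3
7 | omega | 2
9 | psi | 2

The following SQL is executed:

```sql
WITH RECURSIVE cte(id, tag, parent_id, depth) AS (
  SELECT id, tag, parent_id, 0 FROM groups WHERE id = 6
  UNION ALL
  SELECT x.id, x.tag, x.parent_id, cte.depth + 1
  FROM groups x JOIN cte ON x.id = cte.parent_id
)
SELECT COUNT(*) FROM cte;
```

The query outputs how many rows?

6

Base: id=6 (zeta), parent_id=5, depth 0.
Iteration 1: join on id=5 -> mu (id 5, parent_id=4, depth 1).
Iteration 2: join on id=4 -> nu (id 4, parent_id=3, depth 2).
Iteration 3: join on id=3 -> theta (id 3, parent_id=2, depth 3).
Iteration 4: join on id=2 -> xi (id 2, parent_id=1, depth 4).
Iteration 5: join on id=1 -> eps (id 1, parent_id=NULL, depth 5).
Iteration 6: parent_id is NULL; no match; recursion stops.
Total rows emitted: 6.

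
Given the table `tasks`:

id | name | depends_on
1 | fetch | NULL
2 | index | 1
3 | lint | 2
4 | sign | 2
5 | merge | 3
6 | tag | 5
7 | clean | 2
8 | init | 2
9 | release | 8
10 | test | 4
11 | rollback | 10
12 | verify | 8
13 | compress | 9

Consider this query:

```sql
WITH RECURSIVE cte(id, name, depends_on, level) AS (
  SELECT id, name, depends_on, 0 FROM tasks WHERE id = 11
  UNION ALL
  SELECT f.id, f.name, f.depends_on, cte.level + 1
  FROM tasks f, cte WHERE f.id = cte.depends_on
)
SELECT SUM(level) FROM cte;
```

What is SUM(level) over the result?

10

Base: id=11 (rollback), depends_on=10, level 0.
Iteration 1: join on id=10 -> test (id 10, depends_on=4, level 1).
Iteration 2: join on id=4 -> sign (id 4, depends_on=2, level 2).
Iteration 3: join on id=2 -> index (id 2, depends_on=1, level 3).
Iteration 4: join on id=1 -> fetch (id 1, depends_on=NULL, level 4).
Iteration 5: depends_on is NULL; no match; recursion stops.
SUM(level) = 0 + 1 + 2 + 3 + 4 = 10.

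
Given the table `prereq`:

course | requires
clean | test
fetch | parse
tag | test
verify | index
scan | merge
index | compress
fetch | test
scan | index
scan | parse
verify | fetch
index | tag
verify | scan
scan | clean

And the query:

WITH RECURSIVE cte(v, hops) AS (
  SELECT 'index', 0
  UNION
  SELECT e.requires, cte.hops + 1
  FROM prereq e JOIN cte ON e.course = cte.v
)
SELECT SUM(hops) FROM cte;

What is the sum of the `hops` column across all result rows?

Base: (index, hops=0).
Iteration 1: edges from {index} -> (compress, hops=1), (tag, hops=1).
Iteration 2: edges from {compress,tag} -> (test, hops=2).
Iteration 3: no outgoing edges from {test}; recursion stops.
SUM(hops) = 0 + 1 + 1 + 2 = 4.

4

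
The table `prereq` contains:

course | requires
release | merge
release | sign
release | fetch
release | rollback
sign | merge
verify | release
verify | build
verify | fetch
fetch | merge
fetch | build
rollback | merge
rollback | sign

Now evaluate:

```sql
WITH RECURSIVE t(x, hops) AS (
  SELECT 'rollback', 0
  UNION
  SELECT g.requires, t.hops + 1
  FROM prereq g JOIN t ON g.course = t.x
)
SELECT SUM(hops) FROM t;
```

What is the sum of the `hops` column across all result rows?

4

Base: (rollback, hops=0).
Iteration 1: edges from {rollback} -> (merge, hops=1), (sign, hops=1).
Iteration 2: edges from {merge,sign} -> (merge, hops=2).
Iteration 3: no outgoing edges from {merge}; recursion stops.
SUM(hops) = 0 + 1 + 1 + 2 = 4.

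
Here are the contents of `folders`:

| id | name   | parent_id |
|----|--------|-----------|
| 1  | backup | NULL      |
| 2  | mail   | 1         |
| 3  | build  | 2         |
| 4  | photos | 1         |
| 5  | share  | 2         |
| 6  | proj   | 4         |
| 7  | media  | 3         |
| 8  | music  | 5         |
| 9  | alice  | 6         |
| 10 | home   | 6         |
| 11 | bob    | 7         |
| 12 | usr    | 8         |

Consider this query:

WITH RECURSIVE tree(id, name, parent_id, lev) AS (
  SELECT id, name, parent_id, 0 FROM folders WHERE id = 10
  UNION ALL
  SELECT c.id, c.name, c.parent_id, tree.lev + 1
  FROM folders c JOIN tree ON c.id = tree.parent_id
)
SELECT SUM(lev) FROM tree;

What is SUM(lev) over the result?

Base: id=10 (home), parent_id=6, lev 0.
Iteration 1: join on id=6 -> proj (id 6, parent_id=4, lev 1).
Iteration 2: join on id=4 -> photos (id 4, parent_id=1, lev 2).
Iteration 3: join on id=1 -> backup (id 1, parent_id=NULL, lev 3).
Iteration 4: parent_id is NULL; no match; recursion stops.
SUM(lev) = 0 + 1 + 2 + 3 = 6.

6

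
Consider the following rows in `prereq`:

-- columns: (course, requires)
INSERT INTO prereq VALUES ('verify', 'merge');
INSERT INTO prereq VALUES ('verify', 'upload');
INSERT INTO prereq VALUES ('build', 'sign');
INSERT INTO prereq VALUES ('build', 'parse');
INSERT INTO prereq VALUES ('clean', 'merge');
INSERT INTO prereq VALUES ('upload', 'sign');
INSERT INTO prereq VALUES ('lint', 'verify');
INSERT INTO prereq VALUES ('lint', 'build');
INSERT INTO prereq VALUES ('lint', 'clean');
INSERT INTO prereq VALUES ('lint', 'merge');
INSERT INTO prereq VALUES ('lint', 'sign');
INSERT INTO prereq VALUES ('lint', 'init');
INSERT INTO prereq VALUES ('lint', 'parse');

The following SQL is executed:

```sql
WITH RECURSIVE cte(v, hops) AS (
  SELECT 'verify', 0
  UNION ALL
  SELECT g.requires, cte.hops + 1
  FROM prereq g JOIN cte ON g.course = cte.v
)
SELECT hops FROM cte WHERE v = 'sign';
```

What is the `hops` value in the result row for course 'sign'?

2

Base: (verify, hops=0).
Iteration 1: edges from {verify} -> (merge, hops=1), (upload, hops=1).
Iteration 2: edges from {merge,upload} -> (sign, hops=2).
Iteration 3: no outgoing edges from {sign}; recursion stops.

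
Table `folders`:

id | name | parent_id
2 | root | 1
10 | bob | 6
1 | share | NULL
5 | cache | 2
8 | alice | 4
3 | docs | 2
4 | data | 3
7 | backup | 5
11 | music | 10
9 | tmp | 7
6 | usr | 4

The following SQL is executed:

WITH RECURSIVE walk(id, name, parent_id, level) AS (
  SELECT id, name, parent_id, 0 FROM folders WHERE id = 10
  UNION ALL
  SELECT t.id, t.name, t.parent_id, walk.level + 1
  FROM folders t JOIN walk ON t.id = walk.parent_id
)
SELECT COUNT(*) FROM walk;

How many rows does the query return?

6

Base: id=10 (bob), parent_id=6, level 0.
Iteration 1: join on id=6 -> usr (id 6, parent_id=4, level 1).
Iteration 2: join on id=4 -> data (id 4, parent_id=3, level 2).
Iteration 3: join on id=3 -> docs (id 3, parent_id=2, level 3).
Iteration 4: join on id=2 -> root (id 2, parent_id=1, level 4).
Iteration 5: join on id=1 -> share (id 1, parent_id=NULL, level 5).
Iteration 6: parent_id is NULL; no match; recursion stops.
Total rows emitted: 6.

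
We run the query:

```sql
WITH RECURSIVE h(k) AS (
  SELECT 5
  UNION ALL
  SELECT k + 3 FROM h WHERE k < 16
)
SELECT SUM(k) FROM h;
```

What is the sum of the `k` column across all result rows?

Base: k=5.
Iteration 1: 5 < 16 holds -> k = 5 + 3 = 8.
Iteration 2: 8 < 16 holds -> k = 8 + 3 = 11.
Iteration 3: 11 < 16 holds -> k = 11 + 3 = 14.
Iteration 4: 14 < 16 holds -> k = 14 + 3 = 17.
Iteration 5: 17 < 16 fails; recursion stops.
SUM(k) = 5 + 8 + 11 + 14 + 17 = 55.

55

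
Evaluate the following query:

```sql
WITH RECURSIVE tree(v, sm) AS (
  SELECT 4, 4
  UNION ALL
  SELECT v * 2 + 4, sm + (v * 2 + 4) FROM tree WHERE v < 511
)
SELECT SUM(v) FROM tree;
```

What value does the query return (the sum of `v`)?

2008

Base: v=4, sm=4.
Iteration 1: 4 < 511 holds -> v = 4 * 2 + 4 = 12, sm = 4 + 12 = 16.
Iteration 2: 12 < 511 holds -> v = 12 * 2 + 4 = 28, sm = 16 + 28 = 44.
Iteration 3: 28 < 511 holds -> v = 28 * 2 + 4 = 60, sm = 44 + 60 = 104.
Iteration 4: 60 < 511 holds -> v = 60 * 2 + 4 = 124, sm = 104 + 124 = 228.
Iteration 5: 124 < 511 holds -> v = 124 * 2 + 4 = 252, sm = 228 + 252 = 480.
Iteration 6: 252 < 511 holds -> v = 252 * 2 + 4 = 508, sm = 480 + 508 = 988.
Iteration 7: 508 < 511 holds -> v = 508 * 2 + 4 = 1020, sm = 988 + 1020 = 2008.
Iteration 8: 1020 < 511 fails; recursion stops.
SUM(v) = 4 + 12 + 28 + 60 + 124 + 252 + 508 + 1020 = 2008.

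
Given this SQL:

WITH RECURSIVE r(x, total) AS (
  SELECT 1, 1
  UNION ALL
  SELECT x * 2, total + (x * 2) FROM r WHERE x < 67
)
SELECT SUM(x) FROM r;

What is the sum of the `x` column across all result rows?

Base: x=1, total=1.
Iteration 1: 1 < 67 holds -> x = 1 * 2 = 2, total = 1 + 2 = 3.
Iteration 2: 2 < 67 holds -> x = 2 * 2 = 4, total = 3 + 4 = 7.
Iteration 3: 4 < 67 holds -> x = 4 * 2 = 8, total = 7 + 8 = 15.
Iteration 4: 8 < 67 holds -> x = 8 * 2 = 16, total = 15 + 16 = 31.
Iteration 5: 16 < 67 holds -> x = 16 * 2 = 32, total = 31 + 32 = 63.
Iteration 6: 32 < 67 holds -> x = 32 * 2 = 64, total = 63 + 64 = 127.
Iteration 7: 64 < 67 holds -> x = 64 * 2 = 128, total = 127 + 128 = 255.
Iteration 8: 128 < 67 fails; recursion stops.
SUM(x) = 1 + 2 + 4 + 8 + 16 + 32 + 64 + 128 = 255.

255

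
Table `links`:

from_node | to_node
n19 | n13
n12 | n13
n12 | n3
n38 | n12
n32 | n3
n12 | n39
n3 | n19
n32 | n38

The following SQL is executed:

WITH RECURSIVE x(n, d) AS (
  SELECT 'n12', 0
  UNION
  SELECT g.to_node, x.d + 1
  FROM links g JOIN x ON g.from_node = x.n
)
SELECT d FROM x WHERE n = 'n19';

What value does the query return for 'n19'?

Base: (n12, d=0).
Iteration 1: edges from {n12} -> (n13, d=1), (n3, d=1), (n39, d=1).
Iteration 2: edges from {n13,n3,n39} -> (n19, d=2).
Iteration 3: edges from {n19} -> (n13, d=3).
Iteration 4: no outgoing edges from {n13}; recursion stops.

2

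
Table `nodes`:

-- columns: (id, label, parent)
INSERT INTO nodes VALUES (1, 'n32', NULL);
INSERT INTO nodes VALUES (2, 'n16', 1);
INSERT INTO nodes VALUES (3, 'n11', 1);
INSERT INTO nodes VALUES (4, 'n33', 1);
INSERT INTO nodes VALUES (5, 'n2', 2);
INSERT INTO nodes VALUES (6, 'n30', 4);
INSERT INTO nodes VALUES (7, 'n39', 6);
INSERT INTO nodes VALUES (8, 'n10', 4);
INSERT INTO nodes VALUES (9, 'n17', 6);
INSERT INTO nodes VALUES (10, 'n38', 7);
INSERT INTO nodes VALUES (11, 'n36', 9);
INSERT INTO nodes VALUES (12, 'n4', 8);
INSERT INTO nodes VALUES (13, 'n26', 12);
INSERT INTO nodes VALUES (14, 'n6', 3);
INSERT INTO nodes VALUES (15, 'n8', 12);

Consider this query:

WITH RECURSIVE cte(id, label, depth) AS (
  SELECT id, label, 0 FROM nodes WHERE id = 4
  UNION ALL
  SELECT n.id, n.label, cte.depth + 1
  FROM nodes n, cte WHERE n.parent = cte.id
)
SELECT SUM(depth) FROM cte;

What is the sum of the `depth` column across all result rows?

Base: id=4 (n33) at depth 0.
Iteration 1: rows with parent in {4} -> n30 (id 6, depth 1), n10 (id 8, depth 1).
Iteration 2: rows with parent in {6,8} -> n39 (id 7, depth 2), n17 (id 9, depth 2), n4 (id 12, depth 2).
Iteration 3: rows with parent in {7,9,12} -> n38 (id 10, depth 3), n36 (id 11, depth 3), n26 (id 13, depth 3), n8 (id 15, depth 3).
Iteration 4: no rows with parent in {10,11,13,15}; recursion stops.
SUM(depth) = 0 + 1 + 1 + 2 + 2 + 2 + 3 + 3 + 3 + 3 = 20.

20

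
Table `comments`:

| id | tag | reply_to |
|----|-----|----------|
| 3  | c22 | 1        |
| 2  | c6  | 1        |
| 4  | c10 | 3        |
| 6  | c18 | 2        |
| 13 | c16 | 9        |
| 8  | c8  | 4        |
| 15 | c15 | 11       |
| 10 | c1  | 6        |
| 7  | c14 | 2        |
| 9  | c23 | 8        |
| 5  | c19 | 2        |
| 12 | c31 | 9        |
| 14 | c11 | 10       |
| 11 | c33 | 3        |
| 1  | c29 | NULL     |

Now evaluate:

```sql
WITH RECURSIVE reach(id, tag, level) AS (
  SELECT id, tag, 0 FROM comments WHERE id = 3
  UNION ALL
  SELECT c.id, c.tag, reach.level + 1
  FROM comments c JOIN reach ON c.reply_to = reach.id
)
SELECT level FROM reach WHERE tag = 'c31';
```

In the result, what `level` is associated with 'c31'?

4

Base: id=3 (c22) at level 0.
Iteration 1: rows with reply_to in {3} -> c10 (id 4, level 1), c33 (id 11, level 1).
Iteration 2: rows with reply_to in {4,11} -> c8 (id 8, level 2), c15 (id 15, level 2).
Iteration 3: rows with reply_to in {8,15} -> c23 (id 9, level 3).
Iteration 4: rows with reply_to in {9} -> c31 (id 12, level 4), c16 (id 13, level 4).
Iteration 5: no rows with reply_to in {12,13}; recursion stops.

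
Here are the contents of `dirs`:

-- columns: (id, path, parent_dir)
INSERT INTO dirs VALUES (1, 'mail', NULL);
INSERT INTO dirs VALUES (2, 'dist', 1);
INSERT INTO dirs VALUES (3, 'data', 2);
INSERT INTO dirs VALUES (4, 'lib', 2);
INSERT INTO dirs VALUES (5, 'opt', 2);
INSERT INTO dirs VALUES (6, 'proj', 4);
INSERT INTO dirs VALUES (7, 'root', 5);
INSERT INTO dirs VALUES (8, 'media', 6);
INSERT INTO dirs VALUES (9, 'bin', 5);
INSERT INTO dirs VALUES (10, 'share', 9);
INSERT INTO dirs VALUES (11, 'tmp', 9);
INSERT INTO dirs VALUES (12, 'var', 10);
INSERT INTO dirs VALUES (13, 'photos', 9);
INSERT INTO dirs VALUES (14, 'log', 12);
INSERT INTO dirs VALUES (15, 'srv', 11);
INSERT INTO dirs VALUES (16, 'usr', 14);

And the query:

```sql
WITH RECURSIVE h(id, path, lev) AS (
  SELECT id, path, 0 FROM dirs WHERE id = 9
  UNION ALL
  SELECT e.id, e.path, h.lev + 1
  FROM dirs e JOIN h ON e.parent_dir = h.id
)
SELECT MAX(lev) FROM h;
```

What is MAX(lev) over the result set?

Base: id=9 (bin) at lev 0.
Iteration 1: rows with parent_dir in {9} -> share (id 10, lev 1), tmp (id 11, lev 1), photos (id 13, lev 1).
Iteration 2: rows with parent_dir in {10,11,13} -> var (id 12, lev 2), srv (id 15, lev 2).
Iteration 3: rows with parent_dir in {12,15} -> log (id 14, lev 3).
Iteration 4: rows with parent_dir in {14} -> usr (id 16, lev 4).
Iteration 5: no rows with parent_dir in {16}; recursion stops.
lev values: 0, 1, 1, 1, 2, 2, 3, 4; the maximum is 4.

4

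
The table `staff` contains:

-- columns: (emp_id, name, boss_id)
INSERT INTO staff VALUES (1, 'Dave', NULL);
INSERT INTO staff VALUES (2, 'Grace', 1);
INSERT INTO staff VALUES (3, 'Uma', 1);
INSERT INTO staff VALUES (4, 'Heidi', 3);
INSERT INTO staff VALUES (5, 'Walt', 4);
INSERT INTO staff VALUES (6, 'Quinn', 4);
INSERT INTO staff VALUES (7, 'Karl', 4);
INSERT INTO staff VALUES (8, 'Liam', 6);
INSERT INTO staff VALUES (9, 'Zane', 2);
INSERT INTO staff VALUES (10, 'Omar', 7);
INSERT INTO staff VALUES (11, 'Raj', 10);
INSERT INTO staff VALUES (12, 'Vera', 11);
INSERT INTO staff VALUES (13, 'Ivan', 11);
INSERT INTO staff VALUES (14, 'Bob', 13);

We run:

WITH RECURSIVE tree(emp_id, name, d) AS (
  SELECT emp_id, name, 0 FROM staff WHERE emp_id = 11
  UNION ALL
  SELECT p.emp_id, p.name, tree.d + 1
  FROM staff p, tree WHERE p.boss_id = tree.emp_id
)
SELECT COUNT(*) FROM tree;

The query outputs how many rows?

Base: emp_id=11 (Raj) at d 0.
Iteration 1: rows with boss_id in {11} -> Vera (id 12, d 1), Ivan (id 13, d 1).
Iteration 2: rows with boss_id in {12,13} -> Bob (id 14, d 2).
Iteration 3: no rows with boss_id in {14}; recursion stops.
Total rows emitted: 4.

4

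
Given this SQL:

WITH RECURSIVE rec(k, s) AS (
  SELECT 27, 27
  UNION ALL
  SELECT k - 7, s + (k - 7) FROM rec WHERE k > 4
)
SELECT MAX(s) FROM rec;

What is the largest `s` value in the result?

Base: k=27, s=27.
Iteration 1: 27 > 4 holds -> k = 27 - 7 = 20, s = 27 + 20 = 47.
Iteration 2: 20 > 4 holds -> k = 20 - 7 = 13, s = 47 + 13 = 60.
Iteration 3: 13 > 4 holds -> k = 13 - 7 = 6, s = 60 + 6 = 66.
Iteration 4: 6 > 4 holds -> k = 6 - 7 = -1, s = 66 + -1 = 65.
Iteration 5: -1 > 4 fails; recursion stops.
s values: 27, 47, 60, 66, 65; the maximum is 66.

66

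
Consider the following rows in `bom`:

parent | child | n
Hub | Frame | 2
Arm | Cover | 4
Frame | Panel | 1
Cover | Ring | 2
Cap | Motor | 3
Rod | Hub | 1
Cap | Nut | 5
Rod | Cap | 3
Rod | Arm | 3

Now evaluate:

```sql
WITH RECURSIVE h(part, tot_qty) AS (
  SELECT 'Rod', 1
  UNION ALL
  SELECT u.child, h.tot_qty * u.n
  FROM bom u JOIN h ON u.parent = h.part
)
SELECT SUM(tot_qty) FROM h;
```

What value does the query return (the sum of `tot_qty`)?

Base: (Rod, tot_qty=1).
Iteration 1: components of {Rod} -> Arm = 1*3 = 3, Cap = 1*3 = 3, Hub = 1*1 = 1.
Iteration 2: components of {Arm,Cap,Hub} -> Cover = 3*4 = 12, Frame = 1*2 = 2, Motor = 3*3 = 9, Nut = 3*5 = 15.
Iteration 3: components of {Cover,Frame,Motor,Nut} -> Panel = 2*1 = 2, Ring = 12*2 = 24.
Iteration 4: no further components; recursion stops.
SUM(tot_qty) = 1 + 1 + 3 + 3 + 2 + 12 + 15 + 9 + 2 + 24 = 72.

72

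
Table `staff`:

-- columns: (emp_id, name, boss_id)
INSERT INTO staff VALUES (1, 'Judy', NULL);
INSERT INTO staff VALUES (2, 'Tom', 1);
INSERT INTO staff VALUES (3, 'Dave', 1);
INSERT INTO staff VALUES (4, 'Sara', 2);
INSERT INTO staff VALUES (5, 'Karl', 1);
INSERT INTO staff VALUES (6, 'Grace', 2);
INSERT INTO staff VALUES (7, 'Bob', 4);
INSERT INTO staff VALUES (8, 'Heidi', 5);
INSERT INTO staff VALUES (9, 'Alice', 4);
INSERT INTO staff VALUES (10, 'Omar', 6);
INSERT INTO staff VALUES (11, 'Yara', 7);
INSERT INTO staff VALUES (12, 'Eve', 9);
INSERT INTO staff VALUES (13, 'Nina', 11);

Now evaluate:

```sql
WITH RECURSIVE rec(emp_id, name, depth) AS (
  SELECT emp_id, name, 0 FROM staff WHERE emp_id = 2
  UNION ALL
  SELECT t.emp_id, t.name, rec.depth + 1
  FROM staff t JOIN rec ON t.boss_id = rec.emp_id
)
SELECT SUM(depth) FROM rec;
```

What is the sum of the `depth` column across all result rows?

Base: emp_id=2 (Tom) at depth 0.
Iteration 1: rows with boss_id in {2} -> Sara (id 4, depth 1), Grace (id 6, depth 1).
Iteration 2: rows with boss_id in {4,6} -> Bob (id 7, depth 2), Alice (id 9, depth 2), Omar (id 10, depth 2).
Iteration 3: rows with boss_id in {7,9,10} -> Yara (id 11, depth 3), Eve (id 12, depth 3).
Iteration 4: rows with boss_id in {11,12} -> Nina (id 13, depth 4).
Iteration 5: no rows with boss_id in {13}; recursion stops.
SUM(depth) = 0 + 1 + 1 + 2 + 2 + 2 + 3 + 3 + 4 = 18.

18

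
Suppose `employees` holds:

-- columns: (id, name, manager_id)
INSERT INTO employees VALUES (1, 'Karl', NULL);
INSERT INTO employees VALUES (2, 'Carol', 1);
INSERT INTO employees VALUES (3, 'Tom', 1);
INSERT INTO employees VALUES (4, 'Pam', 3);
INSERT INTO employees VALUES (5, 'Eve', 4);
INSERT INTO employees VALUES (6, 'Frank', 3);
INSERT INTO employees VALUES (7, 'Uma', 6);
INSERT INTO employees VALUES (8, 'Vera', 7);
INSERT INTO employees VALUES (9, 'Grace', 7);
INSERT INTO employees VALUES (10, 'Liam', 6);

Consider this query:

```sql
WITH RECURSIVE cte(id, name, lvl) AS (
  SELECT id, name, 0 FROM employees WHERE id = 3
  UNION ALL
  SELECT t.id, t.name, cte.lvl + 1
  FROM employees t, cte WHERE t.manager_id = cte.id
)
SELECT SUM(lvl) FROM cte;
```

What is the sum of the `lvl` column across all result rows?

Base: id=3 (Tom) at lvl 0.
Iteration 1: rows with manager_id in {3} -> Pam (id 4, lvl 1), Frank (id 6, lvl 1).
Iteration 2: rows with manager_id in {4,6} -> Eve (id 5, lvl 2), Uma (id 7, lvl 2), Liam (id 10, lvl 2).
Iteration 3: rows with manager_id in {5,7,10} -> Vera (id 8, lvl 3), Grace (id 9, lvl 3).
Iteration 4: no rows with manager_id in {8,9}; recursion stops.
SUM(lvl) = 0 + 1 + 1 + 2 + 2 + 2 + 3 + 3 = 14.

14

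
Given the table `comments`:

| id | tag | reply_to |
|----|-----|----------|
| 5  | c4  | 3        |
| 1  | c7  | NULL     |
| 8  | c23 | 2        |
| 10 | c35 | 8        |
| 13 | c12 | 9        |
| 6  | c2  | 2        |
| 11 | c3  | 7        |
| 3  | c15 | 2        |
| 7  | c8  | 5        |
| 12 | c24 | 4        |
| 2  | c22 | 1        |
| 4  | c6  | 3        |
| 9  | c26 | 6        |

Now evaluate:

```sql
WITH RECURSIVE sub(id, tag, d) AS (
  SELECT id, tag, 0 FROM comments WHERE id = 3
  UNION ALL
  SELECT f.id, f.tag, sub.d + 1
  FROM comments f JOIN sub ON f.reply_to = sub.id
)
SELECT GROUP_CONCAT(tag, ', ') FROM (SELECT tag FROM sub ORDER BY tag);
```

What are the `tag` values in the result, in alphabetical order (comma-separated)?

c15, c24, c3, c4, c6, c8

Base: id=3 (c15) at d 0.
Iteration 1: rows with reply_to in {3} -> c6 (id 4, d 1), c4 (id 5, d 1).
Iteration 2: rows with reply_to in {4,5} -> c8 (id 7, d 2), c24 (id 12, d 2).
Iteration 3: rows with reply_to in {7,12} -> c3 (id 11, d 3).
Iteration 4: no rows with reply_to in {11}; recursion stops.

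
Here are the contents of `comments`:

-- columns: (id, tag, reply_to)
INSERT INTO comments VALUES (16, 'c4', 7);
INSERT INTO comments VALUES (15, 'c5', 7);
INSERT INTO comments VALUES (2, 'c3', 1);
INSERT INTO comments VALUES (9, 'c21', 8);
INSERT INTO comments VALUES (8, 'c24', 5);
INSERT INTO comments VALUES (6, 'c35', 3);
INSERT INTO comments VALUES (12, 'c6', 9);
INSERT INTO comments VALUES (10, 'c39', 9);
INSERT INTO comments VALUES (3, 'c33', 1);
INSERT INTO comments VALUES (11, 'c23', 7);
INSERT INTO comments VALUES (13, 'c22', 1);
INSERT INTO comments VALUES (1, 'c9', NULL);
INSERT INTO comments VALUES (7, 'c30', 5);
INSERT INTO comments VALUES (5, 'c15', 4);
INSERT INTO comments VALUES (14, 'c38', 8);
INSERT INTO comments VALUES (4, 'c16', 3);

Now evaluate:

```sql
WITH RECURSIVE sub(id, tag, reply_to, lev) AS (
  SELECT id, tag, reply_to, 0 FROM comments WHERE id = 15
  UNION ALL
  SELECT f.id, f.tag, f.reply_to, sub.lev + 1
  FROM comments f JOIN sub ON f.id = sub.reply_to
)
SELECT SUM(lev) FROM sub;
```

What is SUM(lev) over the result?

Base: id=15 (c5), reply_to=7, lev 0.
Iteration 1: join on id=7 -> c30 (id 7, reply_to=5, lev 1).
Iteration 2: join on id=5 -> c15 (id 5, reply_to=4, lev 2).
Iteration 3: join on id=4 -> c16 (id 4, reply_to=3, lev 3).
Iteration 4: join on id=3 -> c33 (id 3, reply_to=1, lev 4).
Iteration 5: join on id=1 -> c9 (id 1, reply_to=NULL, lev 5).
Iteration 6: reply_to is NULL; no match; recursion stops.
SUM(lev) = 0 + 1 + 2 + 3 + 4 + 5 = 15.

15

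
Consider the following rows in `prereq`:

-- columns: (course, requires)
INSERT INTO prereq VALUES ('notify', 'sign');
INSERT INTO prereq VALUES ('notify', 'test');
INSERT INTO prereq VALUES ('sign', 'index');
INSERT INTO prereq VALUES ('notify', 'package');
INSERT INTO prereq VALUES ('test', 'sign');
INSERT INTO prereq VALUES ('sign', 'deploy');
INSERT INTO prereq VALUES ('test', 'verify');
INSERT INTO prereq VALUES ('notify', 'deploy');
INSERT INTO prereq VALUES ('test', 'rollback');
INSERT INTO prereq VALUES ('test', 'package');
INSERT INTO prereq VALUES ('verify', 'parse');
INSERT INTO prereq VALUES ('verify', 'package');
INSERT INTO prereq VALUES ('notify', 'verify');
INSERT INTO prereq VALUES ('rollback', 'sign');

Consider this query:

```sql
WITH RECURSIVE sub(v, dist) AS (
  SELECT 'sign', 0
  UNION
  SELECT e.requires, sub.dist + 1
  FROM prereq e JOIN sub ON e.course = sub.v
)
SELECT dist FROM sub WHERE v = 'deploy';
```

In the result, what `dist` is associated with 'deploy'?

1

Base: (sign, dist=0).
Iteration 1: edges from {sign} -> (deploy, dist=1), (index, dist=1).
Iteration 2: no outgoing edges from {deploy,index}; recursion stops.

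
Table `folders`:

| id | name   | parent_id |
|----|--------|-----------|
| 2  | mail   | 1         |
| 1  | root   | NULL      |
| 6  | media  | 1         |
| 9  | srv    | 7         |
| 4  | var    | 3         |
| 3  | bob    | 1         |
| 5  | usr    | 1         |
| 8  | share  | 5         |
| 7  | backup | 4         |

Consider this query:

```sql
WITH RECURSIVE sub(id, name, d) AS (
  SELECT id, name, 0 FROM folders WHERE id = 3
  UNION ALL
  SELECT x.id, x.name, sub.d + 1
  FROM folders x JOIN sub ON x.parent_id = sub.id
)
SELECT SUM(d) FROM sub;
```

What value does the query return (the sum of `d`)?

Base: id=3 (bob) at d 0.
Iteration 1: rows with parent_id in {3} -> var (id 4, d 1).
Iteration 2: rows with parent_id in {4} -> backup (id 7, d 2).
Iteration 3: rows with parent_id in {7} -> srv (id 9, d 3).
Iteration 4: no rows with parent_id in {9}; recursion stops.
SUM(d) = 0 + 1 + 2 + 3 = 6.

6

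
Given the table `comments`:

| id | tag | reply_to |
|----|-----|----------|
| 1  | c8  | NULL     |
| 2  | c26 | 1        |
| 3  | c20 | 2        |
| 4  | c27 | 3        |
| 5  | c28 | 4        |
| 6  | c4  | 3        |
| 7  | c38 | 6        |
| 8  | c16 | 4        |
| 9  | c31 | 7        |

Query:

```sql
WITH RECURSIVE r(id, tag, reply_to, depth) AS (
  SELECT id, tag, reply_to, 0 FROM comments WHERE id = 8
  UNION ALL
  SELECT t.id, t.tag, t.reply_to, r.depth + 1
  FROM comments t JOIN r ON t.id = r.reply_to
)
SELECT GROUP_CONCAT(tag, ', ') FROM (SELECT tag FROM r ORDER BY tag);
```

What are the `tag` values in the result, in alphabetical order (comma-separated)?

Base: id=8 (c16), reply_to=4, depth 0.
Iteration 1: join on id=4 -> c27 (id 4, reply_to=3, depth 1).
Iteration 2: join on id=3 -> c20 (id 3, reply_to=2, depth 2).
Iteration 3: join on id=2 -> c26 (id 2, reply_to=1, depth 3).
Iteration 4: join on id=1 -> c8 (id 1, reply_to=NULL, depth 4).
Iteration 5: reply_to is NULL; no match; recursion stops.

c16, c20, c26, c27, c8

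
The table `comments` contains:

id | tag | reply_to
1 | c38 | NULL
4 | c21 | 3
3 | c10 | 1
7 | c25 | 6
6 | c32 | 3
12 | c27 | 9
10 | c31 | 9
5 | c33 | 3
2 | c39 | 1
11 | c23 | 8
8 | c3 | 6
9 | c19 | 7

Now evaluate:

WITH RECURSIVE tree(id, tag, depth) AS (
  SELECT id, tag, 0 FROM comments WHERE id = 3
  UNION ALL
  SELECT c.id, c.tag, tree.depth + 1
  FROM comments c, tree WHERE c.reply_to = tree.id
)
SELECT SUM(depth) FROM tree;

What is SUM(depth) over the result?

21

Base: id=3 (c10) at depth 0.
Iteration 1: rows with reply_to in {3} -> c21 (id 4, depth 1), c33 (id 5, depth 1), c32 (id 6, depth 1).
Iteration 2: rows with reply_to in {4,5,6} -> c25 (id 7, depth 2), c3 (id 8, depth 2).
Iteration 3: rows with reply_to in {7,8} -> c19 (id 9, depth 3), c23 (id 11, depth 3).
Iteration 4: rows with reply_to in {9,11} -> c31 (id 10, depth 4), c27 (id 12, depth 4).
Iteration 5: no rows with reply_to in {10,12}; recursion stops.
SUM(depth) = 0 + 1 + 1 + 1 + 2 + 2 + 3 + 3 + 4 + 4 = 21.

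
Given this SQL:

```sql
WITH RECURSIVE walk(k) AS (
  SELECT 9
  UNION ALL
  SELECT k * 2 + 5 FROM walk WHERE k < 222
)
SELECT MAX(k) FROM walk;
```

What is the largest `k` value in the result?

443

Base: k=9.
Iteration 1: 9 < 222 holds -> k = 9 * 2 + 5 = 23.
Iteration 2: 23 < 222 holds -> k = 23 * 2 + 5 = 51.
Iteration 3: 51 < 222 holds -> k = 51 * 2 + 5 = 107.
Iteration 4: 107 < 222 holds -> k = 107 * 2 + 5 = 219.
Iteration 5: 219 < 222 holds -> k = 219 * 2 + 5 = 443.
Iteration 6: 443 < 222 fails; recursion stops.
k values: 9, 23, 51, 107, 219, 443; the maximum is 443.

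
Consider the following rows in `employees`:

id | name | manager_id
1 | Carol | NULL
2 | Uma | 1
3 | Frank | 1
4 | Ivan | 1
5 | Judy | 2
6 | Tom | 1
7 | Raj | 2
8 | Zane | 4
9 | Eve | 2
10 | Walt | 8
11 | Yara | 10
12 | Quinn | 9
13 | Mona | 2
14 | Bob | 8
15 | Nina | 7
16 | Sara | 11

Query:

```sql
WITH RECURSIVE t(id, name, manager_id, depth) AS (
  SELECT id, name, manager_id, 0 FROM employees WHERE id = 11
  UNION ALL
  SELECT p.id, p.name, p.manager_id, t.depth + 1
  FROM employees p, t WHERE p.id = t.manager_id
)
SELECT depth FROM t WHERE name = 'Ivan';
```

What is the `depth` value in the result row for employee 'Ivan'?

Base: id=11 (Yara), manager_id=10, depth 0.
Iteration 1: join on id=10 -> Walt (id 10, manager_id=8, depth 1).
Iteration 2: join on id=8 -> Zane (id 8, manager_id=4, depth 2).
Iteration 3: join on id=4 -> Ivan (id 4, manager_id=1, depth 3).
Iteration 4: join on id=1 -> Carol (id 1, manager_id=NULL, depth 4).
Iteration 5: manager_id is NULL; no match; recursion stops.

3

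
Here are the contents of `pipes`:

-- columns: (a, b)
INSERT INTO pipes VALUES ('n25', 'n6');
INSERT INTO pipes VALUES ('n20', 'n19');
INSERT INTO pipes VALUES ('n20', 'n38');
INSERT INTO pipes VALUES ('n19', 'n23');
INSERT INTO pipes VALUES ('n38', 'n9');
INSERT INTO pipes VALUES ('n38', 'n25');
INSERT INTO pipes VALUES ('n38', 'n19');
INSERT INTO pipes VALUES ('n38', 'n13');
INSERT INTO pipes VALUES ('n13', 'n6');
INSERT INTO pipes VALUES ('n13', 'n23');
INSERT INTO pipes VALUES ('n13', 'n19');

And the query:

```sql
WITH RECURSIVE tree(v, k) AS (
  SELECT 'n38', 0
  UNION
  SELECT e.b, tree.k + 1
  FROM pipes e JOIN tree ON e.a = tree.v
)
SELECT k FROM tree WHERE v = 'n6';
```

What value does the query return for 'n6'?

Base: (n38, k=0).
Iteration 1: edges from {n38} -> (n13, k=1), (n19, k=1), (n25, k=1), (n9, k=1).
Iteration 2: edges from {n13,n19,n25,n9} -> (n19, k=2), (n23, k=2), (n6, k=2). [UNION drops 2 duplicate row(s)]
Iteration 3: edges from {n19,n23,n6} -> (n23, k=3).
Iteration 4: no outgoing edges from {n23}; recursion stops.

2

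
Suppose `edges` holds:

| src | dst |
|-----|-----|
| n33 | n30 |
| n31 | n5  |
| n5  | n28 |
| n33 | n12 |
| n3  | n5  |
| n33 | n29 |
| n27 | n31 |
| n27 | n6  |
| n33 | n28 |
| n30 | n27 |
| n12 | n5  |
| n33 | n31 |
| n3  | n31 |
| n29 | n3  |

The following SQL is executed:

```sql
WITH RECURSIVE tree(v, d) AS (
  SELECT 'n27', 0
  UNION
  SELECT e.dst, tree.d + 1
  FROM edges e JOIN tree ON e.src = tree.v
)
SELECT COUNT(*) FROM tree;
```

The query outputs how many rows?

Base: (n27, d=0).
Iteration 1: edges from {n27} -> (n31, d=1), (n6, d=1).
Iteration 2: edges from {n31,n6} -> (n5, d=2).
Iteration 3: edges from {n5} -> (n28, d=3).
Iteration 4: no outgoing edges from {n28}; recursion stops.
Total rows emitted: 5.

5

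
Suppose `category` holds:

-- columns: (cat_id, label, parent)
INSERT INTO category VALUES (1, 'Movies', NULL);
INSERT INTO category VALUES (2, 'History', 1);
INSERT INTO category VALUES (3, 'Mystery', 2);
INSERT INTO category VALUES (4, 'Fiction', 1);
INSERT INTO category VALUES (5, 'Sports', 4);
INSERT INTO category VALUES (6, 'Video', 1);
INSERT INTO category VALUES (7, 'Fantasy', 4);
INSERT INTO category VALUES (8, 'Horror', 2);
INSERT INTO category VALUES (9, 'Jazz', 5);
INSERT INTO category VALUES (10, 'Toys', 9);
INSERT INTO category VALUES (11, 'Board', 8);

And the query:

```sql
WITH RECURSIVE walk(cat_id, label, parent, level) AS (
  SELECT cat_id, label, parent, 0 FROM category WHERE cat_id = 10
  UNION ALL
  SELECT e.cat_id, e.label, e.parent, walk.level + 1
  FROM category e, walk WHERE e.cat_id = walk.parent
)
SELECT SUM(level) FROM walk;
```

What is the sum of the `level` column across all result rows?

10

Base: cat_id=10 (Toys), parent=9, level 0.
Iteration 1: join on cat_id=9 -> Jazz (id 9, parent=5, level 1).
Iteration 2: join on cat_id=5 -> Sports (id 5, parent=4, level 2).
Iteration 3: join on cat_id=4 -> Fiction (id 4, parent=1, level 3).
Iteration 4: join on cat_id=1 -> Movies (id 1, parent=NULL, level 4).
Iteration 5: parent is NULL; no match; recursion stops.
SUM(level) = 0 + 1 + 2 + 3 + 4 = 10.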